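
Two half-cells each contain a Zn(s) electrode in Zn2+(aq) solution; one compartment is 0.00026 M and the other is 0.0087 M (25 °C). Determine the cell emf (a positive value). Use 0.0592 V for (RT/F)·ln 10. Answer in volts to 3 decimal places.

0.045 V

For a concentration cell E°cell = 0, since both electrodes use the same couple.
The compartment with the higher Zn2+(aq) concentration (0.0087 M) acts as the cathode; ions are reduced there and produced at the dilute (0.00026 M) anode.
With n = 2, Ecell = −(0.0592/2)·log([dilute]/[conc]) = −(0.0592/2)·log(0.00026/0.0087) = +0.045 V.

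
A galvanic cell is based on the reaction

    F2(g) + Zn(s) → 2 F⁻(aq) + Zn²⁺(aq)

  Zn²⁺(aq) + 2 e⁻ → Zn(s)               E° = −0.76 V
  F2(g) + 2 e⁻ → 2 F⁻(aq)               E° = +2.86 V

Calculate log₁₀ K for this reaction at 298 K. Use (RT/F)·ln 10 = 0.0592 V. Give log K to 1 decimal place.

log K = 122.3

The F₂/F⁻ couple is reduced (cathode); E°cell = +2.86 − (−0.76) = +3.62 V with n = 2.
At equilibrium E = 0, so log K = nE°cell / 0.0592 = (2)(+3.62) / 0.0592 = 122.3.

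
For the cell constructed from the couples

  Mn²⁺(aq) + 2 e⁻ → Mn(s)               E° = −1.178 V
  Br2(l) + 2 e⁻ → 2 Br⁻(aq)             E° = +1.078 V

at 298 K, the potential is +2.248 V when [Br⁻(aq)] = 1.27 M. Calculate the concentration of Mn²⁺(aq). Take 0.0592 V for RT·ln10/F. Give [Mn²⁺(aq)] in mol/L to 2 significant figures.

1.2 M

With Br₂/Br⁻ at the cathode and Mn²⁺/Mn at the anode, E°cell = +1.078 − (−1.178) = +2.256 V (n = 2).
From the Nernst equation, log Q = n(E° − E)/0.0592 = 2·(+2.256 − (+2.248))/0.0592 = 0.270.
Balancing electrons gives Br2(l) + Mn(s) → 2 Br⁻(aq) + Mn²⁺(aq); thus Q = [Br⁻(aq)]^2·[Mn²⁺(aq)].
Substituting the known concentrations and solving, log [Mn²⁺(aq)] = 0.062 and [Mn²⁺(aq)] = 1.2 M.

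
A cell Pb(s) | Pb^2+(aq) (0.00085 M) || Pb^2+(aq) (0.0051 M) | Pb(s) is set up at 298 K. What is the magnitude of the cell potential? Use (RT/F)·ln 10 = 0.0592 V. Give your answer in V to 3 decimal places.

0.023 V

For a concentration cell E°cell = 0, since both electrodes use the same couple.
The compartment with the higher Pb^2+(aq) concentration (0.0051 M) acts as the cathode; ions are reduced there and produced at the dilute (0.00085 M) anode.
With n = 2, Ecell = −(0.0592/2)·log([dilute]/[conc]) = −(0.0592/2)·log(0.00085/0.0051) = +0.023 V.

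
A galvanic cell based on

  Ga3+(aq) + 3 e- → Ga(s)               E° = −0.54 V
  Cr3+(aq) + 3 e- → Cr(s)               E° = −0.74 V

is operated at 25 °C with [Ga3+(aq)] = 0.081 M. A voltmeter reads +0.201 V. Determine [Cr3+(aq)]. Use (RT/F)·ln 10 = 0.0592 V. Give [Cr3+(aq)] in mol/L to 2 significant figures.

Ga³⁺/Ga is the cathode (higher E°); E°cell = −0.54 − (−0.74) = +0.20 V with n = 3.
Since E = E° − (0.0592/n)·log Q, log Q = n(E° − E)/0.0592 = −0.051.
Balancing electrons gives Ga3+(aq) + Cr(s) → Ga(s) + Cr3+(aq); thus Q = [Cr3+(aq)] / [Ga3+(aq)].
Isolating [Cr3+(aq)] in Q = 10^{−0.051} yields log [Cr3+(aq)] = −1.143, i.e. 0.072 M.

0.072 M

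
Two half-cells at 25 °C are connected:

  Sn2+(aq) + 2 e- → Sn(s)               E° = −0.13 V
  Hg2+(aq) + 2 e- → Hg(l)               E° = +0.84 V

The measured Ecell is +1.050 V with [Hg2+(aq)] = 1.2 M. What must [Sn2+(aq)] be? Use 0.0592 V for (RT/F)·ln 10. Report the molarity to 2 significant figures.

With Hg²⁺/Hg at the cathode and Sn²⁺/Sn at the anode, E°cell = +0.84 − (−0.13) = +0.97 V (n = 2).
Since E = E° − (0.0592/n)·log Q, log Q = n(E° − E)/0.0592 = −2.703.
For Hg2+(aq) + Sn(s) → Hg(l) + Sn2+(aq), the reaction quotient is Q = [Sn2+(aq)] / [Hg2+(aq)].
Substituting the known concentrations and solving, log [Sn2+(aq)] = −2.624 and [Sn2+(aq)] = 0.0024 M.

0.0024 M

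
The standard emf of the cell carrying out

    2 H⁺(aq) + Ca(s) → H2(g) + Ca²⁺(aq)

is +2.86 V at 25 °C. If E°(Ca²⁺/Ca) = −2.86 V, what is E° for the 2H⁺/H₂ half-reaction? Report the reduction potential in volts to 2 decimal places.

+0.00 V

In the reaction as written the 2H⁺/H₂ couple is reduced (cathode) and Ca²⁺/Ca is oxidized (anode), so E°cell = E°(2H⁺/H₂) − E°(Ca²⁺/Ca).
E°(2H⁺/H₂) = E°cell + E°(anode) = +2.86 + (−2.86) = +0.00 V.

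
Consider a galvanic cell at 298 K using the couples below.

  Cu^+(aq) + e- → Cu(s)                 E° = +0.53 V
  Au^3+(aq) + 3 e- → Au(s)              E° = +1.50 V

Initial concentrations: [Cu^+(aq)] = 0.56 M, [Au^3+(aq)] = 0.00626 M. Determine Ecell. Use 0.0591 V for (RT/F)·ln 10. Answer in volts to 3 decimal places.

+0.941 V

The Au³⁺/Au couple has the more positive E°, so it is the cathode; Cu⁺/Cu is the anode.
E°cell = +1.50 − (+0.53) = +0.97 V, with n = 3 electrons transferred.
The balanced reaction is Au^3+(aq) + 3 Cu(s) → Au(s) + 3 Cu^+(aq), so Q = [Cu^+(aq)]^3 / [Au^3+(aq)] = 28.1 and log Q = 1.448.
Applying E = E° − (RT ln10/nF)·log Q gives +0.97 − (0.0591/3)(1.448) = +0.941 V.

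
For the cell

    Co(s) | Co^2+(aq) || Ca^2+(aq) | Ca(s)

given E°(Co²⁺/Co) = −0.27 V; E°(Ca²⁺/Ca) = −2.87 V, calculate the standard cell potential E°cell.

−2.60 V

By convention the left-hand electrode in cell notation is the anode (oxidation) and the right-hand electrode is the cathode (reduction).
E°cell = E°(right) − E°(left) = −2.87 − (−0.27) = −2.60 V.
The negative sign shows that, as written, the cell would require an external voltage to drive the reaction.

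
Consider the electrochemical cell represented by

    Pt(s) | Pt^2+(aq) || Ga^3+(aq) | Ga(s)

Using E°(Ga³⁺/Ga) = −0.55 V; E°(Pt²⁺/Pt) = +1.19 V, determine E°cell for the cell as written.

By convention the left-hand electrode in cell notation is the anode (oxidation) and the right-hand electrode is the cathode (reduction).
E°cell = E°(right) − E°(left) = −0.55 − (+1.19) = −1.74 V.
The negative sign shows that, as written, the cell would require an external voltage to drive the reaction.

−1.74 V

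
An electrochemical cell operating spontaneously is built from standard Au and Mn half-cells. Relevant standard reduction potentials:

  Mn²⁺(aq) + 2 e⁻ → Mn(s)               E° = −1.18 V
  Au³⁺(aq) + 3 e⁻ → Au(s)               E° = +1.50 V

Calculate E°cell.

Of the two couples in this cell, the one with the more positive reduction potential is reduced at the cathode: here that is Au³⁺/Au (+1.50 V); Mn²⁺/Mn (−1.18 V) is the anode.
E°cell = E°(cathode) − E°(anode) = +1.50 − (−1.18) = +2.68 V.

+2.68 V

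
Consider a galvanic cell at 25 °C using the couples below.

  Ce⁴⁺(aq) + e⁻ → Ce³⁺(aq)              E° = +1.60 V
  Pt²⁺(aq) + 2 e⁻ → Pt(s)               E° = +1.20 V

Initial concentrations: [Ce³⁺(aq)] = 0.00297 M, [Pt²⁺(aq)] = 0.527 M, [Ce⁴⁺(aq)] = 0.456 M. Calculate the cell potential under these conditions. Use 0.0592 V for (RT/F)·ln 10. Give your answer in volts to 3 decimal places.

+0.538 V

Ce⁴⁺/Ce³⁺ is reduced (cathode, E° = +1.60 V) and Pt²⁺/Pt is oxidized (anode).
The standard potential is +1.60 − (+1.20) = +0.40 V and the balanced reaction transfers n = 2 electrons.
Balancing gives 2 Ce⁴⁺(aq) + Pt(s) → 2 Ce³⁺(aq) + Pt²⁺(aq); hence Q = ([Ce³⁺(aq)]^2·[Pt²⁺(aq)]) / [Ce⁴⁺(aq)]^2 = 2.24×10^−5 (log Q = −4.651).
E = E° − (0.0592/n)·log Q = +0.40 − (0.0592/2)(−4.651) = +0.538 V.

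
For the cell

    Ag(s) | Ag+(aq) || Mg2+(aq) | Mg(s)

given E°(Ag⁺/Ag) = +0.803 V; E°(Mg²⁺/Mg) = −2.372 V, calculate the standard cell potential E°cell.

By convention the left-hand electrode in cell notation is the anode (oxidation) and the right-hand electrode is the cathode (reduction).
E°cell = E°(right) − E°(left) = −2.372 − (+0.803) = −3.175 V.
The negative sign shows that, as written, the cell would require an external voltage to drive the reaction.

−3.175 V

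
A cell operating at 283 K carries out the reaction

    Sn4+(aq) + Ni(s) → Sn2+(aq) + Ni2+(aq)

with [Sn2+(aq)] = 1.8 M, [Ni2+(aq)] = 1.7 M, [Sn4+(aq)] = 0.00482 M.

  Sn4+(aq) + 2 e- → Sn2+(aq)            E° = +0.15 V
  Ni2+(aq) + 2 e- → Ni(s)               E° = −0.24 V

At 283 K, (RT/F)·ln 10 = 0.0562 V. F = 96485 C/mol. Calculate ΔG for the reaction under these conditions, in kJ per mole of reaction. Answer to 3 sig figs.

The standard cell potential is +0.15 − (−0.24) = +0.39 V, with n = 2 electrons in the balanced equation.
Q = ([Sn2+(aq)]·[Ni2+(aq)]) / [Sn4+(aq)] = 635, so log Q = 2.803 and E = +0.39 − (0.0562/2)(2.803) = +0.3112 V.
Finally ΔG = −nFE = −(2)(96485 C/mol)(+0.3112 V) = −60.1 kJ/mol.

−60.1 kJ/mol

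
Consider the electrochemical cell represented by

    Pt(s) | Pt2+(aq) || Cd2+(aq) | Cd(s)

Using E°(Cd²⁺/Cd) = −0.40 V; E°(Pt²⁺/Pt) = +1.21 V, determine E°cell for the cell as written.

By convention the left-hand electrode in cell notation is the anode (oxidation) and the right-hand electrode is the cathode (reduction).
E°cell = E°(right) − E°(left) = −0.40 − (+1.21) = −1.61 V.
The negative sign shows that, as written, the cell would require an external voltage to drive the reaction.

−1.61 V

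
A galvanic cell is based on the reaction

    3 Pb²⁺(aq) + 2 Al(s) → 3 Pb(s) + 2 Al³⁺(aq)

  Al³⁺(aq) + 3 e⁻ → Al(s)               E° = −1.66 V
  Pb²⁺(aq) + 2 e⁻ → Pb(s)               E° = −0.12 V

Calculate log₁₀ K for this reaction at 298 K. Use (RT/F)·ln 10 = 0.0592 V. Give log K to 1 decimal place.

The Pb²⁺/Pb couple is reduced (cathode); E°cell = −0.12 − (−1.66) = +1.54 V with n = 6.
At equilibrium E = 0, so log K = nE°cell / 0.0592 = (6)(+1.54) / 0.0592 = 156.1.

log K = 156.1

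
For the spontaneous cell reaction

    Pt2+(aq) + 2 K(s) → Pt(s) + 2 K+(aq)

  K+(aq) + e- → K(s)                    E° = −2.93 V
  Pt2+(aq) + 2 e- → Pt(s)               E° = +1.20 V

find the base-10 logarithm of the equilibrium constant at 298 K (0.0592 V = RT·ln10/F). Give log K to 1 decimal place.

The Pt²⁺/Pt couple is reduced (cathode); E°cell = +1.20 − (−2.93) = +4.13 V with n = 2.
At equilibrium E = 0, so log K = nE°cell / 0.0592 = (2)(+4.13) / 0.0592 = 139.5.

log K = 139.5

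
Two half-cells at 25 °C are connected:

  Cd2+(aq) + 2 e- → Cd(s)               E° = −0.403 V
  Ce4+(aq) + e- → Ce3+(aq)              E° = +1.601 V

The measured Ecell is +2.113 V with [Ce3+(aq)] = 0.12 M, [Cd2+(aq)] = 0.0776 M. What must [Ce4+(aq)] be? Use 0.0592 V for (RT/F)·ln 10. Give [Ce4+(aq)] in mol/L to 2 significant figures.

Ce⁴⁺/Ce³⁺ is the cathode (higher E°); E°cell = +1.601 − (−0.403) = +2.004 V with n = 2.
Since E = E° − (0.0592/n)·log Q, log Q = n(E° − E)/0.0592 = −3.682.
The balanced reaction is 2 Ce4+(aq) + Cd(s) → 2 Ce3+(aq) + Cd2+(aq), so Q = ([Ce3+(aq)]^2·[Cd2+(aq)]) / [Ce4+(aq)]^2.
Solving for the unknown gives log [Ce4+(aq)] = 0.365, so [Ce4+(aq)] ≈ 2.3 M.

2.3 M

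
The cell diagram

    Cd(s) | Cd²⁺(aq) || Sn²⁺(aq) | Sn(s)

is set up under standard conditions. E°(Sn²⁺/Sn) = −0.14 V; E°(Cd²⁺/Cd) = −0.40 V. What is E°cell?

By convention the left-hand electrode in cell notation is the anode (oxidation) and the right-hand electrode is the cathode (reduction).
E°cell = E°(right) − E°(left) = −0.14 − (−0.40) = +0.26 V.

+0.26 V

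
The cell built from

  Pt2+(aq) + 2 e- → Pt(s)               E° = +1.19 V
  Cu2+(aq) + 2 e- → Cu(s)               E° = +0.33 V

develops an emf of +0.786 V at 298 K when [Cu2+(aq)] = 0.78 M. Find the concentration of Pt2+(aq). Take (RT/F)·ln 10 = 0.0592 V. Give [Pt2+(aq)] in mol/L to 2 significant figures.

With Pt²⁺/Pt at the cathode and Cu²⁺/Cu at the anode, E°cell = +1.19 − (+0.33) = +0.86 V (n = 2).
Rearranging E = E° − (0.0592/n)·log Q gives log Q = 2(+0.86 − (+0.786))/0.0592 = 2.500.
The balanced reaction is Pt2+(aq) + Cu(s) → Pt(s) + Cu2+(aq), so Q = [Cu2+(aq)] / [Pt2+(aq)].
Isolating [Pt2+(aq)] in Q = 10^{2.500} yields log [Pt2+(aq)] = −2.608, i.e. 0.0025 M.

0.0025 M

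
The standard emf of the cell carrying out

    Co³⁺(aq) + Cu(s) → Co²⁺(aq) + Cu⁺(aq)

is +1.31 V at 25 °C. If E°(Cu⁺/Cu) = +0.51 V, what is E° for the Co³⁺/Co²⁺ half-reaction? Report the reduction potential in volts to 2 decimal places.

+1.82 V

In the reaction as written the Co³⁺/Co²⁺ couple is reduced (cathode) and Cu⁺/Cu is oxidized (anode), so E°cell = E°(Co³⁺/Co²⁺) − E°(Cu⁺/Cu).
E°(Co³⁺/Co²⁺) = E°cell + E°(anode) = +1.31 + (+0.51) = +1.82 V.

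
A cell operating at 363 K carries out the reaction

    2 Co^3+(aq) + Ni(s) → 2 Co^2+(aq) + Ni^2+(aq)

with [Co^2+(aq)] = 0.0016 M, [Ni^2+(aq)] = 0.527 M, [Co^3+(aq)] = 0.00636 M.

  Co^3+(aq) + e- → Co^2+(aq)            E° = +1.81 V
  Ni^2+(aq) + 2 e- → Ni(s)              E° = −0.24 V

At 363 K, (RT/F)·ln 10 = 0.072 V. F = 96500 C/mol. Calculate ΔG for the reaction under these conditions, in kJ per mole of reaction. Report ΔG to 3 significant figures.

With Co³⁺/Co²⁺ reduced at the cathode, E°cell = +1.81 − (−0.24) = +2.05 V and n = 2.
The reaction quotient is ([Co^2+(aq)]^2·[Ni^2+(aq)]) / [Co^3+(aq)]^2 = 0.0334; by Nernst, E = +2.05 − (0.072/2)(−1.477) = +2.1032 V.
Finally ΔG = −nFE = −(2)(96500 C/mol)(+2.1032 V) = −406 kJ/mol.

−406 kJ/mol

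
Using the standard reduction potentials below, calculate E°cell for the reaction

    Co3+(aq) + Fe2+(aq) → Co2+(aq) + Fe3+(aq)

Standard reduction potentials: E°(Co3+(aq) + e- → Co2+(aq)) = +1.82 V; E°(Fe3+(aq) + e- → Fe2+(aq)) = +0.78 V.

+1.04 V

In the reaction as written, Co3+(aq) is reduced (cathode) and Fe3+(aq) is produced by oxidation at the anode.
E°cell = E°(cathode) − E°(anode) = +1.82 − (+0.78) = +1.04 V.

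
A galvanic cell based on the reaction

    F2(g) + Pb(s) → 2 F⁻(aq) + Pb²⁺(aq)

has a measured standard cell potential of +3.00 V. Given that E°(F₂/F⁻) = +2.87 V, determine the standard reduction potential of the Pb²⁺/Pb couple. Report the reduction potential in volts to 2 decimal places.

In the reaction as written the F₂/F⁻ couple is reduced (cathode) and Pb²⁺/Pb is oxidized (anode), so E°cell = E°(F₂/F⁻) − E°(Pb²⁺/Pb).
E°(Pb²⁺/Pb) = E°(cathode) − E°cell = +2.87 − (+3.00) = −0.13 V.

−0.13 V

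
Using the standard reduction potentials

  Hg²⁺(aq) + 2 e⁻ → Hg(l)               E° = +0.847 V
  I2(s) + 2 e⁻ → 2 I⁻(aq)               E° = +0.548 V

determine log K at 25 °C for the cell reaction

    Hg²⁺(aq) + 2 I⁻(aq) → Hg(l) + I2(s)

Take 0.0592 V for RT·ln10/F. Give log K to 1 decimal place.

log K = 10.1

The Hg²⁺/Hg couple is reduced (cathode); E°cell = +0.847 − (+0.548) = +0.299 V with n = 2.
At equilibrium E = 0, so log K = nE°cell / 0.0592 = (2)(+0.299) / 0.0592 = 10.1.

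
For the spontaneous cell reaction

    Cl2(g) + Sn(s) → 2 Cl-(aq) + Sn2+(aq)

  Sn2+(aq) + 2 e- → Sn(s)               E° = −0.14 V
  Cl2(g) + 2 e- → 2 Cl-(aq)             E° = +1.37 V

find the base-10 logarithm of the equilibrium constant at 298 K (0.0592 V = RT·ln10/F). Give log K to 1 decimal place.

log K = 51.0

The Cl₂/Cl⁻ couple is reduced (cathode); E°cell = +1.37 − (−0.14) = +1.51 V with n = 2.
At equilibrium E = 0, so log K = nE°cell / 0.0592 = (2)(+1.51) / 0.0592 = 51.0.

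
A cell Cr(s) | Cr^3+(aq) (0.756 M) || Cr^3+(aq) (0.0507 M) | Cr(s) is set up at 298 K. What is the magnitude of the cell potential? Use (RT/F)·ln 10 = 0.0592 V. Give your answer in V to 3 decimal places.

For a concentration cell E°cell = 0, since both electrodes use the same couple.
The compartment with the higher Cr^3+(aq) concentration (0.756 M) acts as the cathode; ions are reduced there and produced at the dilute (0.0507 M) anode.
With n = 3, Ecell = −(0.0592/3)·log([dilute]/[conc]) = −(0.0592/3)·log(0.0507/0.756) = +0.023 V.

0.023 V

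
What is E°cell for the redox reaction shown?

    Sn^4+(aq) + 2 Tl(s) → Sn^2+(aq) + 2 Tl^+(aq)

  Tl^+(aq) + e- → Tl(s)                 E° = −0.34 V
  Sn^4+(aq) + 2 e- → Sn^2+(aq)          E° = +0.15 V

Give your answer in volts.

+0.49 V

In the reaction as written, Sn^4+(aq) is reduced (cathode) and Tl^+(aq) is produced by oxidation at the anode.
E°cell = E°(cathode) − E°(anode) = +0.15 − (−0.34) = +0.49 V.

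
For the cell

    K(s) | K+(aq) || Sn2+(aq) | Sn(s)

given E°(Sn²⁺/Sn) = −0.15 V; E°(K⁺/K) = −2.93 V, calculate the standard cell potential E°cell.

By convention the left-hand electrode in cell notation is the anode (oxidation) and the right-hand electrode is the cathode (reduction).
E°cell = E°(right) − E°(left) = −0.15 − (−2.93) = +2.78 V.

+2.78 V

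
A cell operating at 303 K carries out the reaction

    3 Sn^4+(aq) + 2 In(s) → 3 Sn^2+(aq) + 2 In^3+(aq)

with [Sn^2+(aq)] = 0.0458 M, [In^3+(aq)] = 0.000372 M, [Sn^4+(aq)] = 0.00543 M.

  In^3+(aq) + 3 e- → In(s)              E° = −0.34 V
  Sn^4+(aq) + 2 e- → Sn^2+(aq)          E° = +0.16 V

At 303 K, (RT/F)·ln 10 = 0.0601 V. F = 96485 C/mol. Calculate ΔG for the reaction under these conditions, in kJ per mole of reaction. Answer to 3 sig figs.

−313 kJ/mol

The standard cell potential is +0.16 − (−0.34) = +0.50 V, with n = 6 electrons in the balanced equation.
Here Q = ([Sn^2+(aq)]^3·[In^3+(aq)]^2) / [Sn^4+(aq)]^3 = 8.3×10^−5 (log Q = −4.081), giving E = +0.50 − (0.0601/6)·(−4.081) = +0.5409 V.
Then ΔG = −nFE = −6 × 96485 × +0.5409 J/mol = −313 kJ/mol.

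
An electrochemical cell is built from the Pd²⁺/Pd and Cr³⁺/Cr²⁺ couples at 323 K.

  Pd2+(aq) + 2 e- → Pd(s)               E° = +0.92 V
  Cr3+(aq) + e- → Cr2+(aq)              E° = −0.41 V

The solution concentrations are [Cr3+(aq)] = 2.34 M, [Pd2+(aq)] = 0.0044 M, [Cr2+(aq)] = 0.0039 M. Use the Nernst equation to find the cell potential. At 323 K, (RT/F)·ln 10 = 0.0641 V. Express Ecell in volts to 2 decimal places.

+1.08 V

Since E°(Pd²⁺/Pd) > E°(Cr³⁺/Cr²⁺), Pd²⁺/Pd serves as the cathode.
E°cell = E°cat − E°an = +0.92 − (−0.41) = +1.33 V; n = 2.
The balanced reaction is Pd2+(aq) + 2 Cr2+(aq) → Pd(s) + 2 Cr3+(aq), so Q = [Cr3+(aq)]^2 / ([Pd2+(aq)]·[Cr2+(aq)]^2) = 8.18×10^7 and log Q = 7.913.
Applying E = E° − (RT ln10/nF)·log Q gives +1.33 − (0.0641/2)(7.913) = +1.08 V.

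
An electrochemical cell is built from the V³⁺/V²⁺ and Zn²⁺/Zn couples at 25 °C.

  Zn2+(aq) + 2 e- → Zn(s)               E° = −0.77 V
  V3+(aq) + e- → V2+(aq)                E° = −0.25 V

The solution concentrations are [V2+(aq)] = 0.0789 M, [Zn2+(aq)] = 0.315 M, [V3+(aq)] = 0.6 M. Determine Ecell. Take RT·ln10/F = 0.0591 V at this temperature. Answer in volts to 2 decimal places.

V³⁺/V²⁺ is reduced (cathode, E° = −0.25 V) and Zn²⁺/Zn is oxidized (anode).
E°cell = E°cat − E°an = −0.25 − (−0.77) = +0.52 V; n = 2.
Balancing gives 2 V3+(aq) + Zn(s) → 2 V2+(aq) + Zn2+(aq); hence Q = ([V2+(aq)]^2·[Zn2+(aq)]) / [V3+(aq)]^2 = 0.00545 (log Q = −2.264).
Applying E = E° − (RT ln10/nF)·log Q gives +0.52 − (0.0591/2)(−2.264) = +0.59 V.

+0.59 V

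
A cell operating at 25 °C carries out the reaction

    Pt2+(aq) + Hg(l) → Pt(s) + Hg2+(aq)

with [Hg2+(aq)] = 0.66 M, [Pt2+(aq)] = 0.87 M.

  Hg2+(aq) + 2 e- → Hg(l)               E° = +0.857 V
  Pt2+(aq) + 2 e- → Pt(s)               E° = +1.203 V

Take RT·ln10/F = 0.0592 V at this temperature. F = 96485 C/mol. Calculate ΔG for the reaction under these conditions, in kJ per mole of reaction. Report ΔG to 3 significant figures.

−67.5 kJ/mol

The standard cell potential is +1.203 − (+0.857) = +0.346 V, with n = 2 electrons in the balanced equation.
Here Q = [Hg2+(aq)] / [Pt2+(aq)] = 0.759 (log Q = −0.120), giving E = +0.346 − (0.0592/2)·(−0.120) = +0.3496 V.
Then ΔG = −nFE = −2 × 96485 × +0.3496 J/mol = −67.5 kJ/mol.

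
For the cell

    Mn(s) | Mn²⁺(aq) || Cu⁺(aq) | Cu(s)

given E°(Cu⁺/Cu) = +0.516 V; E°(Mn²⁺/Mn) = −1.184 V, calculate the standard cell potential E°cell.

By convention the left-hand electrode in cell notation is the anode (oxidation) and the right-hand electrode is the cathode (reduction).
E°cell = E°(right) − E°(left) = +0.516 − (−1.184) = +1.700 V.

+1.700 V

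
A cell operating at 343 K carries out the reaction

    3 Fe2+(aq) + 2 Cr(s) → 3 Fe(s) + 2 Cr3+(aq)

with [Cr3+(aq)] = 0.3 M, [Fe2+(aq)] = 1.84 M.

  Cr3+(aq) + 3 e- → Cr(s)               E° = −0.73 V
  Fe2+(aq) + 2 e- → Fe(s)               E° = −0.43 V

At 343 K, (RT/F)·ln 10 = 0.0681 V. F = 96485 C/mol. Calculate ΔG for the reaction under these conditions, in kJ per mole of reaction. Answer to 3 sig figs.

The standard cell potential is −0.43 − (−0.73) = +0.30 V, with n = 6 electrons in the balanced equation.
Q = [Cr3+(aq)]^2 / [Fe2+(aq)]^3 = 0.0144, so log Q = −1.840 and E = +0.30 − (0.0681/6)(−1.840) = +0.3209 V.
Finally ΔG = −nFE = −(6)(96485 C/mol)(+0.3209 V) = −186 kJ/mol.

−186 kJ/mol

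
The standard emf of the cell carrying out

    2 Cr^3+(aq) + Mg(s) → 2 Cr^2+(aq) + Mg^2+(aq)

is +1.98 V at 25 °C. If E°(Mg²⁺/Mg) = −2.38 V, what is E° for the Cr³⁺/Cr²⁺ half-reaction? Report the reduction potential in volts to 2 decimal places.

−0.40 V

In the reaction as written the Cr³⁺/Cr²⁺ couple is reduced (cathode) and Mg²⁺/Mg is oxidized (anode), so E°cell = E°(Cr³⁺/Cr²⁺) − E°(Mg²⁺/Mg).
E°(Cr³⁺/Cr²⁺) = E°cell + E°(anode) = +1.98 + (−2.38) = −0.40 V.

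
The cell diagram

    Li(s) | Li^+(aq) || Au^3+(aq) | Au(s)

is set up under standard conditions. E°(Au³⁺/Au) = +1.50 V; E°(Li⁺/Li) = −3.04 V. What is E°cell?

By convention the left-hand electrode in cell notation is the anode (oxidation) and the right-hand electrode is the cathode (reduction).
E°cell = E°(right) − E°(left) = +1.50 − (−3.04) = +4.54 V.

+4.54 V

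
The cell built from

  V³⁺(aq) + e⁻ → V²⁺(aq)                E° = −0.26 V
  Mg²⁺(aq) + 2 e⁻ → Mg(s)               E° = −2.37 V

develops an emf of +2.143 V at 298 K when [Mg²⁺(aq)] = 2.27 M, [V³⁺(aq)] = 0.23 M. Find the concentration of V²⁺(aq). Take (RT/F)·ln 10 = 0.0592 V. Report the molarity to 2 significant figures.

0.042 M

With V³⁺/V²⁺ at the cathode and Mg²⁺/Mg at the anode, E°cell = −0.26 − (−2.37) = +2.11 V (n = 2).
From the Nernst equation, log Q = n(E° − E)/0.0592 = 2·(+2.11 − (+2.143))/0.0592 = −1.115.
The balanced reaction is 2 V³⁺(aq) + Mg(s) → 2 V²⁺(aq) + Mg²⁺(aq), so Q = ([V²⁺(aq)]^2·[Mg²⁺(aq)]) / [V³⁺(aq)]^2.
Isolating [V²⁺(aq)] in Q = 10^{−1.115} yields log [V²⁺(aq)] = −1.374, i.e. 0.042 M.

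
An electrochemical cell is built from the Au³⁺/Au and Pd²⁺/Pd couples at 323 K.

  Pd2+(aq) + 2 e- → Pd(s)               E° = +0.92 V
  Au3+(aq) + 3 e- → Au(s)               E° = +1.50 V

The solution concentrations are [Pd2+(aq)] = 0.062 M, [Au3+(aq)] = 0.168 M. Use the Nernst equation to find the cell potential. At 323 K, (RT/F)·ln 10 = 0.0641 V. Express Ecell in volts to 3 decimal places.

Au³⁺/Au is reduced (cathode, E° = +1.50 V) and Pd²⁺/Pd is oxidized (anode).
E°cell = E°cat − E°an = +1.50 − (+0.92) = +0.58 V; n = 6.
For the overall reaction 2 Au3+(aq) + 3 Pd(s) → 2 Au(s) + 3 Pd2+(aq), Q = [Pd2+(aq)]^3 / [Au3+(aq)]^2 = 0.00844, giving log Q = −2.073.
Applying E = E° − (RT ln10/nF)·log Q gives +0.58 − (0.0641/6)(−2.073) = +0.602 V.

+0.602 V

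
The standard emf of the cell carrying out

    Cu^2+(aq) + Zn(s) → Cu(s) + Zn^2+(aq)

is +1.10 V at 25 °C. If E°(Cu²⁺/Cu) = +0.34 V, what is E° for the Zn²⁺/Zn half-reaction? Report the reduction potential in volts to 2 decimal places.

In the reaction as written the Cu²⁺/Cu couple is reduced (cathode) and Zn²⁺/Zn is oxidized (anode), so E°cell = E°(Cu²⁺/Cu) − E°(Zn²⁺/Zn).
E°(Zn²⁺/Zn) = E°(cathode) − E°cell = +0.34 − (+1.10) = −0.76 V.

−0.76 V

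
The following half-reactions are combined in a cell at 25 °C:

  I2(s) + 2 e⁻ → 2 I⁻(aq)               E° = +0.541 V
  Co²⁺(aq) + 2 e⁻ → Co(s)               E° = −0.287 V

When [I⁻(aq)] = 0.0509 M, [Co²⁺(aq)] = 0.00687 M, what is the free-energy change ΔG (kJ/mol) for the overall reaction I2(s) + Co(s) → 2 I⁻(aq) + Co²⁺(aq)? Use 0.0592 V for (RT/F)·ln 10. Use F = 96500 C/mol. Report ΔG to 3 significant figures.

E°cell = +0.541 − (−0.287) = +0.828 V; the balanced reaction transfers n = 2 electrons.
Q = [I⁻(aq)]^2·[Co²⁺(aq)] = 1.78×10^−5, so log Q = −4.750 and E = +0.828 − (0.0592/2)(−4.750) = +0.9686 V.
Then ΔG = −nFE = −2 × 96500 × +0.9686 J/mol = −187 kJ/mol.

−187 kJ/mol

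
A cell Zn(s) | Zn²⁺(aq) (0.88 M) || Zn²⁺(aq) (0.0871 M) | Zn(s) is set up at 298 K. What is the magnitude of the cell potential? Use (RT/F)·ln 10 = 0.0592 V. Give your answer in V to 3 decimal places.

For a concentration cell E°cell = 0, since both electrodes use the same couple.
The compartment with the higher Zn²⁺(aq) concentration (0.88 M) acts as the cathode; ions are reduced there and produced at the dilute (0.0871 M) anode.
With n = 2, Ecell = −(0.0592/2)·log([dilute]/[conc]) = −(0.0592/2)·log(0.0871/0.88) = +0.030 V.

0.030 V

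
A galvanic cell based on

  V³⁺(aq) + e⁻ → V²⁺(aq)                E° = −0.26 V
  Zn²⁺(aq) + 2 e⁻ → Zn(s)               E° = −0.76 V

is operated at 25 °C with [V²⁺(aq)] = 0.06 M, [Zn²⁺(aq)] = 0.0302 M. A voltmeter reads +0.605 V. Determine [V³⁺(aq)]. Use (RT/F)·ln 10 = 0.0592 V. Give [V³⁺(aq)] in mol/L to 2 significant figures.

0.62 M

With V³⁺/V²⁺ at the cathode and Zn²⁺/Zn at the anode, E°cell = −0.26 − (−0.76) = +0.50 V (n = 2).
From the Nernst equation, log Q = n(E° − E)/0.0592 = 2·(+0.50 − (+0.605))/0.0592 = −3.547.
Balancing electrons gives 2 V³⁺(aq) + Zn(s) → 2 V²⁺(aq) + Zn²⁺(aq); thus Q = ([V²⁺(aq)]^2·[Zn²⁺(aq)]) / [V³⁺(aq)]^2.
Isolating [V³⁺(aq)] in Q = 10^{−3.547} yields log [V³⁺(aq)] = −0.208, i.e. 0.62 M.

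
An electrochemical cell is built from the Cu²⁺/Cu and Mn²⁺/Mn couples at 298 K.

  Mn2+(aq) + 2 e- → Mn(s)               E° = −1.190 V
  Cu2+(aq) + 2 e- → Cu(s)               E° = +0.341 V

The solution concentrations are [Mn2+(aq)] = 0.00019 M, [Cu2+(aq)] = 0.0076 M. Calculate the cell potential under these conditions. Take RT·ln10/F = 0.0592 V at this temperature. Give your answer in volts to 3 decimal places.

+1.578 V

Since E°(Cu²⁺/Cu) > E°(Mn²⁺/Mn), Cu²⁺/Cu serves as the cathode.
The standard potential is +0.341 − (−1.190) = +1.531 V and the balanced reaction transfers n = 2 electrons.
The balanced reaction is Cu2+(aq) + Mn(s) → Cu(s) + Mn2+(aq), so Q = [Mn2+(aq)] / [Cu2+(aq)] = 0.025 and log Q = −1.602.
E = E° − (0.0592/n)·log Q = +1.531 − (0.0592/2)(−1.602) = +1.578 V.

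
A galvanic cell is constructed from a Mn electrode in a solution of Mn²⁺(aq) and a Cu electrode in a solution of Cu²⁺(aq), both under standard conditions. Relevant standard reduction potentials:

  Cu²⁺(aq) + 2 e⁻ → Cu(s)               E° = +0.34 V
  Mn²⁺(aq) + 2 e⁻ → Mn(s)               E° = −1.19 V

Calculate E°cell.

Of the two couples in this cell, the one with the more positive reduction potential is reduced at the cathode: here that is Cu²⁺/Cu (+0.34 V); Mn²⁺/Mn (−1.19 V) is the anode.
E°cell = E°(cathode) − E°(anode) = +0.34 − (−1.19) = +1.53 V.

+1.53 V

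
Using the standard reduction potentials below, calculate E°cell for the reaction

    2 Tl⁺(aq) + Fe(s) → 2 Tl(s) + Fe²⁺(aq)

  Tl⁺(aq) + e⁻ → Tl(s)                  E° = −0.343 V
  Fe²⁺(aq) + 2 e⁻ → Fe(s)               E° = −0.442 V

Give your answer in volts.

In the reaction as written, Tl⁺(aq) is reduced (cathode) and Fe²⁺(aq) is produced by oxidation at the anode.
E°cell = E°(cathode) − E°(anode) = −0.343 − (−0.442) = +0.099 V.

+0.099 V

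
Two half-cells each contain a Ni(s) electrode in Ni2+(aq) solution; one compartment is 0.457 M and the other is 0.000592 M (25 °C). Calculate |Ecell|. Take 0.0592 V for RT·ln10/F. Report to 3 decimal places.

0.085 V

For a concentration cell E°cell = 0, since both electrodes use the same couple.
The compartment with the higher Ni2+(aq) concentration (0.457 M) acts as the cathode; ions are reduced there and produced at the dilute (0.000592 M) anode.
With n = 2, Ecell = −(0.0592/2)·log([dilute]/[conc]) = −(0.0592/2)·log(0.000592/0.457) = +0.085 V.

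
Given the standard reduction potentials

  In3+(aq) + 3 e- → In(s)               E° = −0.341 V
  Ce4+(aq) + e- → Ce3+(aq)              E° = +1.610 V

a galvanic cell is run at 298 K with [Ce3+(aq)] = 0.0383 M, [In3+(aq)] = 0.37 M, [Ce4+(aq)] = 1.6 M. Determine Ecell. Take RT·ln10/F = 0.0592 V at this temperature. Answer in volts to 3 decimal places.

+2.055 V

The Ce⁴⁺/Ce³⁺ couple has the more positive E°, so it is the cathode; In³⁺/In is the anode.
E°cell = E°cat − E°an = +1.610 − (−0.341) = +1.951 V; n = 3.
The balanced reaction is 3 Ce4+(aq) + In(s) → 3 Ce3+(aq) + In3+(aq), so Q = ([Ce3+(aq)]^3·[In3+(aq)]) / [Ce4+(aq)]^3 = 5.08×10^−6 and log Q = −5.295.
By the Nernst equation, E = +1.951 − (0.0592/3)·(−5.295) = +2.055 V.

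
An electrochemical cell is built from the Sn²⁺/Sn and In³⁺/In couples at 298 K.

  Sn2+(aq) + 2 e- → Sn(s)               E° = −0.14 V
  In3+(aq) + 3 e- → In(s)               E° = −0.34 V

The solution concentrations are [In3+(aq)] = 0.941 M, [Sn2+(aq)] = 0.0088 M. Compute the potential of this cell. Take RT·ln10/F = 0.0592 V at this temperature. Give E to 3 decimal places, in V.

Since E°(Sn²⁺/Sn) > E°(In³⁺/In), Sn²⁺/Sn serves as the cathode.
E°cell = −0.14 − (−0.34) = +0.20 V, with n = 6 electrons transferred.
For the overall reaction 3 Sn2+(aq) + 2 In(s) → 3 Sn(s) + 2 In3+(aq), Q = [In3+(aq)]^2 / [Sn2+(aq)]^3 = 1.3×10^6, giving log Q = 6.114.
E = E° − (0.0592/n)·log Q = +0.20 − (0.0592/6)(6.114) = +0.140 V.

+0.140 V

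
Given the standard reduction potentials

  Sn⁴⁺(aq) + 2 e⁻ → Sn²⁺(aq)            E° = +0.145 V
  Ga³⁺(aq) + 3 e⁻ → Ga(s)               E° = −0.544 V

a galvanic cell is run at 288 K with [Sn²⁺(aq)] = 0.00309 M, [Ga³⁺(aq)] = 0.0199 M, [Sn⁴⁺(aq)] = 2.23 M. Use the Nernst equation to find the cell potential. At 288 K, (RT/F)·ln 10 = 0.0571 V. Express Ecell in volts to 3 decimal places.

Since E°(Sn⁴⁺/Sn²⁺) > E°(Ga³⁺/Ga), Sn⁴⁺/Sn²⁺ serves as the cathode.
E°cell = E°cat − E°an = +0.145 − (−0.544) = +0.689 V; n = 6.
The balanced reaction is 3 Sn⁴⁺(aq) + 2 Ga(s) → 3 Sn²⁺(aq) + 2 Ga³⁺(aq), so Q = ([Sn²⁺(aq)]^3·[Ga³⁺(aq)]^2) / [Sn⁴⁺(aq)]^3 = 1.05×10^−12 and log Q = −11.977.
E = E° − (0.0571/n)·log Q = +0.689 − (0.0571/6)(−11.977) = +0.803 V.

+0.803 V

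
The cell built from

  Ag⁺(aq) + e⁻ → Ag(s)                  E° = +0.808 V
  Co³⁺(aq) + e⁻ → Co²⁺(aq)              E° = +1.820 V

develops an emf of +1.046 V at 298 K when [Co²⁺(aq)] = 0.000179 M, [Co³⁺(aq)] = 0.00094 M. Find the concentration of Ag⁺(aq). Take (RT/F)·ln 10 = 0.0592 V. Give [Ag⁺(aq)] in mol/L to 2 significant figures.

The Co³⁺/Co²⁺ couple has the larger reduction potential, so it is the cathode: E°cell = +1.820 − (+0.808) = +1.012 V and n = 1.
Rearranging E = E° − (0.0592/n)·log Q gives log Q = 1(+1.012 − (+1.046))/0.0592 = −0.574.
For Co³⁺(aq) + Ag(s) → Co²⁺(aq) + Ag⁺(aq), the reaction quotient is Q = ([Co²⁺(aq)]·[Ag⁺(aq)]) / [Co³⁺(aq)].
Solving for the unknown gives log [Ag⁺(aq)] = 0.146, so [Ag⁺(aq)] ≈ 1.4 M.

1.4 M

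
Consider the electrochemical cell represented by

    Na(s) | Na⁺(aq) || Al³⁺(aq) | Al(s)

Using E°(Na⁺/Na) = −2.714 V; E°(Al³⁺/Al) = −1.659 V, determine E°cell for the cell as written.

By convention the left-hand electrode in cell notation is the anode (oxidation) and the right-hand electrode is the cathode (reduction).
E°cell = E°(right) − E°(left) = −1.659 − (−2.714) = +1.055 V.

+1.055 V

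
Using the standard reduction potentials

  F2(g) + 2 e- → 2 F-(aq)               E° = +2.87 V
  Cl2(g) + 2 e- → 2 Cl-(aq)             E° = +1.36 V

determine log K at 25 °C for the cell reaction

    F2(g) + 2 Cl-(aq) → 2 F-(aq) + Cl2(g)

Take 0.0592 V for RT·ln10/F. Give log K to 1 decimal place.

log K = 51.0

The F₂/F⁻ couple is reduced (cathode); E°cell = +2.87 − (+1.36) = +1.51 V with n = 2.
At equilibrium E = 0, so log K = nE°cell / 0.0592 = (2)(+1.51) / 0.0592 = 51.0.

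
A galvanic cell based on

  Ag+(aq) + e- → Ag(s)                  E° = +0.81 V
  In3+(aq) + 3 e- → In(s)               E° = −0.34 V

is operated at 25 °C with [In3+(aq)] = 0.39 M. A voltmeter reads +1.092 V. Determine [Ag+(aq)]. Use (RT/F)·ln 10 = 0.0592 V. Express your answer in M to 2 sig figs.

The Ag⁺/Ag couple has the larger reduction potential, so it is the cathode: E°cell = +0.81 − (−0.34) = +1.15 V and n = 3.
Since E = E° − (0.0592/n)·log Q, log Q = n(E° − E)/0.0592 = 2.939.
Balancing electrons gives 3 Ag+(aq) + In(s) → 3 Ag(s) + In3+(aq); thus Q = [In3+(aq)] / [Ag+(aq)]^3.
Substituting the known concentrations and solving, log [Ag+(aq)] = −1.116 and [Ag+(aq)] = 0.077 M.

0.077 M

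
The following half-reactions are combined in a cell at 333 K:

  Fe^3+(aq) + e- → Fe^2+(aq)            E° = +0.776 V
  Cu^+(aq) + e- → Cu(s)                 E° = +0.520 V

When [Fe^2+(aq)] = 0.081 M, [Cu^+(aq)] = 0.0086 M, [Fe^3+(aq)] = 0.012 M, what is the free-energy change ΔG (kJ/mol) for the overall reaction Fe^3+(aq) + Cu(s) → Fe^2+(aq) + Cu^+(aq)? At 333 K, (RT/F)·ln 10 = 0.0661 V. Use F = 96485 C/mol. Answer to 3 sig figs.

−32.6 kJ/mol

The standard cell potential is +0.776 − (+0.520) = +0.256 V, with n = 1 electron in the balanced equation.
Q = ([Fe^2+(aq)]·[Cu^+(aq)]) / [Fe^3+(aq)] = 0.058, so log Q = −1.236 and E = +0.256 − (0.0661/1)(−1.236) = +0.3377 V.
Finally ΔG = −nFE = −(1)(96485 C/mol)(+0.3377 V) = −32.6 kJ/mol.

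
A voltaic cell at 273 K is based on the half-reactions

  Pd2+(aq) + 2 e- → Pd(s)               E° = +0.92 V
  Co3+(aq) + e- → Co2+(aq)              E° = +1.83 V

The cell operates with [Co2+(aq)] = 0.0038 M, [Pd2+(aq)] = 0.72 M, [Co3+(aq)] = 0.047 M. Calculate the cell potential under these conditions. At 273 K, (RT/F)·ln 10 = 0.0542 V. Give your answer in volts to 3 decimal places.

+0.973 V

Co³⁺/Co²⁺ is reduced (cathode, E° = +1.83 V) and Pd²⁺/Pd is oxidized (anode).
E°cell = E°cat − E°an = +1.83 − (+0.92) = +0.91 V; n = 2.
For the overall reaction 2 Co3+(aq) + Pd(s) → 2 Co2+(aq) + Pd2+(aq), Q = ([Co2+(aq)]^2·[Pd2+(aq)]) / [Co3+(aq)]^2 = 0.00471, giving log Q = −2.327.
E = E° − (0.0542/n)·log Q = +0.91 − (0.0542/2)(−2.327) = +0.973 V.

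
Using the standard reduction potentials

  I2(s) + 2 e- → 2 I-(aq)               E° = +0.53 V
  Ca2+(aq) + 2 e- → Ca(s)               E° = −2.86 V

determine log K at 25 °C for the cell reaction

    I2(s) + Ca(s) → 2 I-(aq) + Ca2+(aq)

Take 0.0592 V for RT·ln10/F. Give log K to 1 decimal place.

log K = 114.5

The I₂/I⁻ couple is reduced (cathode); E°cell = +0.53 − (−2.86) = +3.39 V with n = 2.
At equilibrium E = 0, so log K = nE°cell / 0.0592 = (2)(+3.39) / 0.0592 = 114.5.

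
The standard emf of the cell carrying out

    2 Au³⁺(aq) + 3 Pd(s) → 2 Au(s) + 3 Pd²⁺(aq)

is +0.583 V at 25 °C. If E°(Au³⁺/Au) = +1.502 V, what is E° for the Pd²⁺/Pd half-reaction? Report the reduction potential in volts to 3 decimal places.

In the reaction as written the Au³⁺/Au couple is reduced (cathode) and Pd²⁺/Pd is oxidized (anode), so E°cell = E°(Au³⁺/Au) − E°(Pd²⁺/Pd).
E°(Pd²⁺/Pd) = E°(cathode) − E°cell = +1.502 − (+0.583) = +0.919 V.

+0.919 V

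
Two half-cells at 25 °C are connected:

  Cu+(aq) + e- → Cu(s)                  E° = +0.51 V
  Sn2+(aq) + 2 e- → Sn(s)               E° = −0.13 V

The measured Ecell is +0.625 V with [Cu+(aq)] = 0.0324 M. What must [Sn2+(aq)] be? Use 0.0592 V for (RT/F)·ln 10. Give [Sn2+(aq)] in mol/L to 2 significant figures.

0.0034 M

With Cu⁺/Cu at the cathode and Sn²⁺/Sn at the anode, E°cell = +0.51 − (−0.13) = +0.64 V (n = 2).
From the Nernst equation, log Q = n(E° − E)/0.0592 = 2·(+0.64 − (+0.625))/0.0592 = 0.507.
The balanced reaction is 2 Cu+(aq) + Sn(s) → 2 Cu(s) + Sn2+(aq), so Q = [Sn2+(aq)] / [Cu+(aq)]^2.
Isolating [Sn2+(aq)] in Q = 10^{0.507} yields log [Sn2+(aq)] = −2.472, i.e. 0.0034 M.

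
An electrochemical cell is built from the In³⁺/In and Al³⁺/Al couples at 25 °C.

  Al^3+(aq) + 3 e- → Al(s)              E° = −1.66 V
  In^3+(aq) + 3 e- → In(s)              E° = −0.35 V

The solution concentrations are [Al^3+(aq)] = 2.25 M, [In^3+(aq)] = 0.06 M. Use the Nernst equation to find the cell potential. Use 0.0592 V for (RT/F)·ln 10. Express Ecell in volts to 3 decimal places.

+1.279 V

The In³⁺/In couple has the more positive E°, so it is the cathode; Al³⁺/Al is the anode.
E°cell = −0.35 − (−1.66) = +1.31 V, with n = 3 electrons transferred.
Balancing gives In^3+(aq) + Al(s) → In(s) + Al^3+(aq); hence Q = [Al^3+(aq)] / [In^3+(aq)] = 37.5 (log Q = 1.574).
Applying E = E° − (RT ln10/nF)·log Q gives +1.31 − (0.0592/3)(1.574) = +1.279 V.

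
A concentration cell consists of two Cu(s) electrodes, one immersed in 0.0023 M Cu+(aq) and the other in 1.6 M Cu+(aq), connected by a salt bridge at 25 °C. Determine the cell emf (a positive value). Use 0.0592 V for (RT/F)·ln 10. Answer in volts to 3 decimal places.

0.168 V

For a concentration cell E°cell = 0, since both electrodes use the same couple.
The compartment with the higher Cu+(aq) concentration (1.6 M) acts as the cathode; ions are reduced there and produced at the dilute (0.0023 M) anode.
With n = 1, Ecell = −(0.0592/1)·log([dilute]/[conc]) = −(0.0592/1)·log(0.0023/1.6) = +0.168 V.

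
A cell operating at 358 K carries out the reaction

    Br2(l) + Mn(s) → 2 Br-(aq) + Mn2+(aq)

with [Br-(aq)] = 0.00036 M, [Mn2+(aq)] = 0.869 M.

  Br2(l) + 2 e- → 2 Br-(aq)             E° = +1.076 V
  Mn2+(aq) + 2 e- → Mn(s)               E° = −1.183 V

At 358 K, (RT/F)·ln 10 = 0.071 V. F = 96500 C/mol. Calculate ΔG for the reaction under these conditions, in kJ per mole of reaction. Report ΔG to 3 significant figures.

With Br₂/Br⁻ reduced at the cathode, E°cell = +1.076 − (−1.183) = +2.259 V and n = 2.
Here Q = [Br-(aq)]^2·[Mn2+(aq)] = 1.13×10^−7 (log Q = −6.948), giving E = +2.259 − (0.071/2)·(−6.948) = +2.5057 V.
ΔG = −nFE = −(2)(96500)(+2.5057) J/mol = −484 kJ/mol.

−484 kJ/mol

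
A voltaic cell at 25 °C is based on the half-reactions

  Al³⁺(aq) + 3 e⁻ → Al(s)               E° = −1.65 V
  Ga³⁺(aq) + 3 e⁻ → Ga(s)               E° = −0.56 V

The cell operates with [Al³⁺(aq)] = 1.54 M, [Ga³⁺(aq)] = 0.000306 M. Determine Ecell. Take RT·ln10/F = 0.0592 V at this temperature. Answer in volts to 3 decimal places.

+1.017 V

Ga³⁺/Ga is reduced (cathode, E° = −0.56 V) and Al³⁺/Al is oxidized (anode).
E°cell = E°cat − E°an = −0.56 − (−1.65) = +1.09 V; n = 3.
For the overall reaction Ga³⁺(aq) + Al(s) → Ga(s) + Al³⁺(aq), Q = [Al³⁺(aq)] / [Ga³⁺(aq)] = 5.03×10^3, giving log Q = 3.702.
Applying E = E° − (RT ln10/nF)·log Q gives +1.09 − (0.0592/3)(3.702) = +1.017 V.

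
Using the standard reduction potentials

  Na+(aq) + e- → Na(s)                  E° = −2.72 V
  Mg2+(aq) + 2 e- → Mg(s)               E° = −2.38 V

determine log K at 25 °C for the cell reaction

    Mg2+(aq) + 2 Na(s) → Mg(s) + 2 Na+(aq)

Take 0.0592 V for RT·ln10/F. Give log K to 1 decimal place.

log K = 11.5

The Mg²⁺/Mg couple is reduced (cathode); E°cell = −2.38 − (−2.72) = +0.34 V with n = 2.
At equilibrium E = 0, so log K = nE°cell / 0.0592 = (2)(+0.34) / 0.0592 = 11.5.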